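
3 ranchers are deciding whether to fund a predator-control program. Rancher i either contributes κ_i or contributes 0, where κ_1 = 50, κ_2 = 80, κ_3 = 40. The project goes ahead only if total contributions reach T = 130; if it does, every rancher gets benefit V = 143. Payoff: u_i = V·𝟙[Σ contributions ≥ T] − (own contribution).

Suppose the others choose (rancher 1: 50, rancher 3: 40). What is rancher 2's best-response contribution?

80

Others' total = 90. Contributing 80 brings total to 170 ≥ 130: gain V − κ_2 = 63.
Best response: 80.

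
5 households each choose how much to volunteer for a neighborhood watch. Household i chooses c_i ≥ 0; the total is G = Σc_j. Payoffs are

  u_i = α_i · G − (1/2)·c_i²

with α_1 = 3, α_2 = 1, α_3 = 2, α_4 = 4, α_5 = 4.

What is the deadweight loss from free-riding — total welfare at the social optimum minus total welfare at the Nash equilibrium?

317

Household i's FOC: ∂u_i/∂c_i = α_i − c_i = 0, so c_i* = α_i.
NE contributions = (3, 1, 2, 4, 4); G = 14.
W^NE = (Σα)·G − ½Σα_i² = 14² − ½·46 = 173.
Planner sets c_i = Σα_j = 14 for every i, so G^SO = 5·14 = 70.
W^SO = (Σα)·G^SO − ½·5·(Σα)² = (5/2)·14² = 490.
Deadweight loss = W^SO − W^NE = 317.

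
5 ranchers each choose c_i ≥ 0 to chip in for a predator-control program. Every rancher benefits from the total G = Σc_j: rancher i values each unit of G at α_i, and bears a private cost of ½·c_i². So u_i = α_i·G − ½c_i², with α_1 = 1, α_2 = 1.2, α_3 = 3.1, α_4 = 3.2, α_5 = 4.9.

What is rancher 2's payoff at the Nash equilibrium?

Rancher i's FOC: ∂u_i/∂c_i = α_i − c_i = 0, so c_i* = α_i.
NE contributions = (1, 1.2, 3.1, 3.2, 4.9); G = 13.4.
u_2 = α_2·G − ½·(c_2)² = 1.2·13.4 − ½·1.2² = 15.36.

15.36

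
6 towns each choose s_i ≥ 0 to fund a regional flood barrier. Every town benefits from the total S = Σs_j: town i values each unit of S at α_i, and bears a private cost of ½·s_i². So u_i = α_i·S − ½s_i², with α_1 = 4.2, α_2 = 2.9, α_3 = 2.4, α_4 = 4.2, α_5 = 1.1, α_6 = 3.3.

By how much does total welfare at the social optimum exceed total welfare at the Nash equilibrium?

685.995

Town i's FOC: ∂u_i/∂s_i = α_i − s_i = 0, so s_i* = α_i.
NE contributions = (4.2, 2.9, 2.4, 4.2, 1.1, 3.3); S = 18.1.
W^NE = (Σα)·S − ½Σα_i² = 18.1² − ½·61.55 = 296.835.
Planner sets s_i = Σα_j = 18.1 for every i, so S^SO = 6·18.1 = 108.6.
W^SO = (Σα)·S^SO − ½·6·(Σα)² = (6/2)·18.1² = 982.83.
Deadweight loss = W^SO − W^NE = 685.995.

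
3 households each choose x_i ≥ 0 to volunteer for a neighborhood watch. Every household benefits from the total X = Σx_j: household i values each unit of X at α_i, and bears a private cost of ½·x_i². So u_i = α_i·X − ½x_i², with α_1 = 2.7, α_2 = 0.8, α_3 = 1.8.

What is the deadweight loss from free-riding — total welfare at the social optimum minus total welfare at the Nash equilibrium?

Household i's FOC: ∂u_i/∂x_i = α_i − x_i = 0, so x_i* = α_i.
NE contributions = (2.7, 0.8, 1.8); X = 5.3.
W^NE = (Σα)·X − ½Σα_i² = 5.3² − ½·11.17 = 22.505.
Planner sets x_i = Σα_j = 5.3 for every i, so X^SO = 3·5.3 = 15.9.
W^SO = (Σα)·X^SO − ½·3·(Σα)² = (3/2)·5.3² = 42.135.
Deadweight loss = W^SO − W^NE = 19.63.

19.63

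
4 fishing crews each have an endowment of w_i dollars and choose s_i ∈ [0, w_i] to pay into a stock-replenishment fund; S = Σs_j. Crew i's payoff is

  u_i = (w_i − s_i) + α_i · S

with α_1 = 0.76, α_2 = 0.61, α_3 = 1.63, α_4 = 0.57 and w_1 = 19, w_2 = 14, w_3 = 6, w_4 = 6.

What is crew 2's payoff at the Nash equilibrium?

∂u_i/∂s_i = α_i − 1, so crew i contributes w_i if α_i > 1, else 0.
α_i > 1 for i ∈ {3}; NE contributions (0, 0, 6, 0), S = 6.
u_2 = (14 − 0) + 0.61·6 = 17.66.

17.66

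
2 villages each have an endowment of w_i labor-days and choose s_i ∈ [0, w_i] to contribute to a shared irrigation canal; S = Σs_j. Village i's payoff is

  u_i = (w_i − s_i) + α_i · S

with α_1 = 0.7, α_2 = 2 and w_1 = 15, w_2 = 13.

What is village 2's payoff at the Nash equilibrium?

∂u_i/∂s_i = α_i − 1, so village i contributes w_i if α_i > 1, else 0.
α_i > 1 for i ∈ {2}; NE contributions (0, 13), S = 13.
u_2 = (13 − 13) + 2·13 = 26.

26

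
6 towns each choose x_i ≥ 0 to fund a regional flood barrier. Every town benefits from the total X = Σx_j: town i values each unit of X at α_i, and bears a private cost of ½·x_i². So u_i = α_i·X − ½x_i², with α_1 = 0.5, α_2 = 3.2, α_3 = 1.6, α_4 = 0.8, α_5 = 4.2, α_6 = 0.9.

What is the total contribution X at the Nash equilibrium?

Town i's FOC: ∂u_i/∂x_i = α_i − x_i = 0, so x_i* = α_i.
NE contributions = (0.5, 3.2, 1.6, 0.8, 4.2, 0.9); X = 11.2.

11.2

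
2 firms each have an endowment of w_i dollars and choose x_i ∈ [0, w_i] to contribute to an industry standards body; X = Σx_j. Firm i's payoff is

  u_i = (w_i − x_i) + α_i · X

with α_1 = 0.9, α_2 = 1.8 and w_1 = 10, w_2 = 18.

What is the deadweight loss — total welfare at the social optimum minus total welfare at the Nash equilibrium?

17

∂u_i/∂x_i = α_i − 1, so firm i contributes w_i if α_i > 1, else 0.
α_i > 1 for i ∈ {2}; NE contributions (0, 18), X = 18.
W^NE = Σw_i − X^NE + (Σα_i)·X^NE = 28 + 1.7·18 = 58.6.
Planner: ∂(Σu_j)/∂x_i = Σα_j − 1 = 1.7 > 0, so everyone contributes w_i; X^SO = 28, W^SO = 28 + 1.7·28 = 75.6.
Deadweight loss = 17.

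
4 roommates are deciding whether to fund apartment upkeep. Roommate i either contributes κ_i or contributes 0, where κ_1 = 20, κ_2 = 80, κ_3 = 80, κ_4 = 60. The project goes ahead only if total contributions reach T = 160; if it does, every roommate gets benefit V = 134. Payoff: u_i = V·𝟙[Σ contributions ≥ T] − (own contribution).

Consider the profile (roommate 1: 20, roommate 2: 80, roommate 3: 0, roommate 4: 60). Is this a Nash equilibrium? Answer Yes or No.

Total = 160 ≥ 160: provided.
Roommate 1 (pledges 20, payoff 114): dropping to 0 → total 140, payoff 0. No gain.
Roommate 2 (pledges 80, payoff 54): dropping to 0 → total 80, payoff 0. No gain.
Roommate 3 (pledges 0, payoff 134): pledging 80 → total 240, payoff 54. No gain.
Roommate 4 (pledges 60, payoff 74): dropping to 0 → total 100, payoff 0. No gain.

Yes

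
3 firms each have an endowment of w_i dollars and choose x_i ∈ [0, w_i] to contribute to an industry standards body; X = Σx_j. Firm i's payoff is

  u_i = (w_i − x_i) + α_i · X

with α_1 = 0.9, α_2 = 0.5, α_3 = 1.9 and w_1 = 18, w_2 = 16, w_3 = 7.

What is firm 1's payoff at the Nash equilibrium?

∂u_i/∂x_i = α_i − 1, so firm i contributes w_i if α_i > 1, else 0.
α_i > 1 for i ∈ {3}; NE contributions (0, 0, 7), X = 7.
u_1 = (18 − 0) + 0.9·7 = 24.3.

24.3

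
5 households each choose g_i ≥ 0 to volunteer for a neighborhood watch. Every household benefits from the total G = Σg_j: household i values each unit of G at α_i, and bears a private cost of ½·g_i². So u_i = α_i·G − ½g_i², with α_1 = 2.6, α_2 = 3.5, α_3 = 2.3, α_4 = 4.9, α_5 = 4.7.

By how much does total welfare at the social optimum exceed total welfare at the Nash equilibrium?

Household i's FOC: ∂u_i/∂g_i = α_i − g_i = 0, so g_i* = α_i.
NE contributions = (2.6, 3.5, 2.3, 4.9, 4.7); G = 18.
W^NE = (Σα)·G − ½Σα_i² = 18² − ½·70.4 = 288.8.
Planner sets g_i = Σα_j = 18 for every i, so G^SO = 5·18 = 90.
W^SO = (Σα)·G^SO − ½·5·(Σα)² = (5/2)·18² = 810.
Deadweight loss = W^SO − W^NE = 521.2.

521.2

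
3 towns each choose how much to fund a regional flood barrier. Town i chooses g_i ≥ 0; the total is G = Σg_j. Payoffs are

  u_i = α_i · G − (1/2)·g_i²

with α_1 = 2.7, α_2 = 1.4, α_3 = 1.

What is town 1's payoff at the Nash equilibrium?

10.125

Town i's FOC: ∂u_i/∂g_i = α_i − g_i = 0, so g_i* = α_i.
NE contributions = (2.7, 1.4, 1); G = 5.1.
u_1 = α_1·G − ½·(g_1)² = 2.7·5.1 − ½·2.7² = 10.125.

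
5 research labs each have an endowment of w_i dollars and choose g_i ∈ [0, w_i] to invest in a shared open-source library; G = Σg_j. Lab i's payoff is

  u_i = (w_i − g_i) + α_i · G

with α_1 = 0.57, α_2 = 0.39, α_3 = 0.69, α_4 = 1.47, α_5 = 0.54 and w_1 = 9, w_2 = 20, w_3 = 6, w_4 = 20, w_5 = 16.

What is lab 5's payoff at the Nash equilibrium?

26.8

∂u_i/∂g_i = α_i − 1, so lab i contributes w_i if α_i > 1, else 0.
α_i > 1 for i ∈ {4}; NE contributions (0, 0, 0, 20, 0), G = 20.
u_5 = (16 − 0) + 0.54·20 = 26.8.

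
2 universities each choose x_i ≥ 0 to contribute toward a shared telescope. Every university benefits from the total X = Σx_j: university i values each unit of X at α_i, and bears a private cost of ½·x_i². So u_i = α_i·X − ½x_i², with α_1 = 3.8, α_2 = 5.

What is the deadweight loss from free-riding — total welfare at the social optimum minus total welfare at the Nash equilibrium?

University i's FOC: ∂u_i/∂x_i = α_i − x_i = 0, so x_i* = α_i.
NE contributions = (3.8, 5); X = 8.8.
W^NE = (Σα)·X − ½Σα_i² = 8.8² − ½·39.44 = 57.72.
Planner sets x_i = Σα_j = 8.8 for every i, so X^SO = 2·8.8 = 17.6.
W^SO = (Σα)·X^SO − ½·2·(Σα)² = (2/2)·8.8² = 77.44.
Deadweight loss = W^SO − W^NE = 19.72.

19.72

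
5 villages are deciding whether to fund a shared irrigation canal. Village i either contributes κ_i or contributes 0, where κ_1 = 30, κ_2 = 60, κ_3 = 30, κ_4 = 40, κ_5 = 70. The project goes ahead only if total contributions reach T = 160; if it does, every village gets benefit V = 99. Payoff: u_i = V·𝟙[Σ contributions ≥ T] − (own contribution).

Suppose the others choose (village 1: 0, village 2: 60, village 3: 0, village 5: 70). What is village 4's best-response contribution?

40

Others' total = 130. Contributing 40 brings total to 170 ≥ 160: gain V − κ_4 = 59.
Best response: 40.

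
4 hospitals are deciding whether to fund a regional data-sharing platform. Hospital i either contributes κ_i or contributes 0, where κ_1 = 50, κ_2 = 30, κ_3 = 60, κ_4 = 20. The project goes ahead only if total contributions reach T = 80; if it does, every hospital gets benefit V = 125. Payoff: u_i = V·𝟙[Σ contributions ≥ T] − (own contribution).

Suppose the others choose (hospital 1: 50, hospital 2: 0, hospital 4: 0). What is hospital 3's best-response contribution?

60

Others' total = 50. Contributing 60 brings total to 110 ≥ 80: gain V − κ_3 = 65.
Best response: 60.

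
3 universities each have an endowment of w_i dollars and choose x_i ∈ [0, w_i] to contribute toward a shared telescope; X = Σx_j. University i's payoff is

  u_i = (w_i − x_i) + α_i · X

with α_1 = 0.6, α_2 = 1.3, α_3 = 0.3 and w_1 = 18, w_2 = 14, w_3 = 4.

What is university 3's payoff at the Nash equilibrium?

∂u_i/∂x_i = α_i − 1, so university i contributes w_i if α_i > 1, else 0.
α_i > 1 for i ∈ {2}; NE contributions (0, 14, 0), X = 14.
u_3 = (4 − 0) + 0.3·14 = 8.2.

8.2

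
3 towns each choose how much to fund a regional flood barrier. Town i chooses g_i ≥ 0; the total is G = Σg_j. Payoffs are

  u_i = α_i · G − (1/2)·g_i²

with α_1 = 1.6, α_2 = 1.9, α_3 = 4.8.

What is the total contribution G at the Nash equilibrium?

8.3

Town i's FOC: ∂u_i/∂g_i = α_i − g_i = 0, so g_i* = α_i.
NE contributions = (1.6, 1.9, 4.8); G = 8.3.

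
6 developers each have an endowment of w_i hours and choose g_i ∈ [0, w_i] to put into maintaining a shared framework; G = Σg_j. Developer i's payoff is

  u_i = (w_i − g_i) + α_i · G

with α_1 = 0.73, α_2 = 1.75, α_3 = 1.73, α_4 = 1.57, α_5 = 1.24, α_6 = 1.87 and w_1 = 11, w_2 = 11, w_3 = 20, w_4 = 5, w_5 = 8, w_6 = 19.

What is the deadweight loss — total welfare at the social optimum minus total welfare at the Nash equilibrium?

∂u_i/∂g_i = α_i − 1, so developer i contributes w_i if α_i > 1, else 0.
α_i > 1 for i ∈ {2, 3, 4, 5, 6}; NE contributions (0, 11, 20, 5, 8, 19), G = 63.
W^NE = Σw_i − G^NE + (Σα_i)·G^NE = 74 + 7.89·63 = 571.07.
Planner: ∂(Σu_j)/∂g_i = Σα_j − 1 = 7.89 > 0, so everyone contributes w_i; G^SO = 74, W^SO = 74 + 7.89·74 = 657.86.
Deadweight loss = 86.79.

86.79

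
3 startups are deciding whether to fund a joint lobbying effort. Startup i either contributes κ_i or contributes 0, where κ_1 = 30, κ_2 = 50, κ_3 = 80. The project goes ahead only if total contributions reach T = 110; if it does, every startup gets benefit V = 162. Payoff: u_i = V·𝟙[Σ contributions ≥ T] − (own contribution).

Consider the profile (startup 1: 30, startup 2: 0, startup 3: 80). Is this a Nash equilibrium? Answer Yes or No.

Total = 110 ≥ 110: provided.
Startup 1 (pledges 30, payoff 132): dropping to 0 → total 80, payoff 0. No gain.
Startup 2 (pledges 0, payoff 162): pledging 50 → total 160, payoff 112. No gain.
Startup 3 (pledges 80, payoff 82): dropping to 0 → total 30, payoff 0. No gain.

Yes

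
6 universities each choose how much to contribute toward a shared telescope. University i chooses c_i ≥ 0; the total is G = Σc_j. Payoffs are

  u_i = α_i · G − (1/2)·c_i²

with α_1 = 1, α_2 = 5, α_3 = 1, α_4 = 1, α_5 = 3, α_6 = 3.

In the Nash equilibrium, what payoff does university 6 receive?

University i's FOC: ∂u_i/∂c_i = α_i − c_i = 0, so c_i* = α_i.
NE contributions = (1, 5, 1, 1, 3, 3); G = 14.
u_6 = α_6·G − ½·(c_6)² = 3·14 − ½·3² = 37.5.

37.5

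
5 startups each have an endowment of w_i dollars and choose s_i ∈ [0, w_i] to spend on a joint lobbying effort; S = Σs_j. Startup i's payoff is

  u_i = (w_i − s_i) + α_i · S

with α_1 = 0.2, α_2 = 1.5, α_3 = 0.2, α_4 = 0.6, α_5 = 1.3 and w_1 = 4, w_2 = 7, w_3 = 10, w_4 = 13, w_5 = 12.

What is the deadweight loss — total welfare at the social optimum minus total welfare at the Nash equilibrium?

75.6

∂u_i/∂s_i = α_i − 1, so startup i contributes w_i if α_i > 1, else 0.
α_i > 1 for i ∈ {2, 5}; NE contributions (0, 7, 0, 0, 12), S = 19.
W^NE = Σw_i − S^NE + (Σα_i)·S^NE = 46 + 2.8·19 = 99.2.
Planner: ∂(Σu_j)/∂s_i = Σα_j − 1 = 2.8 > 0, so everyone contributes w_i; S^SO = 46, W^SO = 46 + 2.8·46 = 174.8.
Deadweight loss = 75.6.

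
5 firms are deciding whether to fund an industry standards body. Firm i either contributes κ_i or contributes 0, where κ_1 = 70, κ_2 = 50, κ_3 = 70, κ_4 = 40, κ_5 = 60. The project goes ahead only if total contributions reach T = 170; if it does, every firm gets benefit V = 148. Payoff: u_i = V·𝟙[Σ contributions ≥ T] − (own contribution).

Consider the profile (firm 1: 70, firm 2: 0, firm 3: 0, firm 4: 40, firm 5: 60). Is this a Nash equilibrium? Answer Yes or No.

Yes

Total = 170 ≥ 170: provided.
Firm 1 (pledges 70, payoff 78): dropping to 0 → total 100, payoff 0. No gain.
Firm 2 (pledges 0, payoff 148): pledging 50 → total 220, payoff 98. No gain.
Firm 3 (pledges 0, payoff 148): pledging 70 → total 240, payoff 78. No gain.
Firm 4 (pledges 40, payoff 108): dropping to 0 → total 130, payoff 0. No gain.
Firm 5 (pledges 60, payoff 88): dropping to 0 → total 110, payoff 0. No gain.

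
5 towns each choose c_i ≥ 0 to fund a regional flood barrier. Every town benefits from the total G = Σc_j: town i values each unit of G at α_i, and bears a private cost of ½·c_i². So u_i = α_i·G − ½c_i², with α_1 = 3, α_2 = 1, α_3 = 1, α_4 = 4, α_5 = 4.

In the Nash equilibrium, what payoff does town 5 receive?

44

Town i's FOC: ∂u_i/∂c_i = α_i − c_i = 0, so c_i* = α_i.
NE contributions = (3, 1, 1, 4, 4); G = 13.
u_5 = α_5·G − ½·(c_5)² = 4·13 − ½·4² = 44.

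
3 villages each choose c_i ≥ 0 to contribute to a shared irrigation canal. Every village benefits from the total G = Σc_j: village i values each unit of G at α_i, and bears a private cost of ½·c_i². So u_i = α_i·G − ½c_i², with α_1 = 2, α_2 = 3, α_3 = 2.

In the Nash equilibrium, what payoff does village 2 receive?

16.5

Village i's FOC: ∂u_i/∂c_i = α_i − c_i = 0, so c_i* = α_i.
NE contributions = (2, 3, 2); G = 7.
u_2 = α_2·G − ½·(c_2)² = 3·7 − ½·3² = 16.5.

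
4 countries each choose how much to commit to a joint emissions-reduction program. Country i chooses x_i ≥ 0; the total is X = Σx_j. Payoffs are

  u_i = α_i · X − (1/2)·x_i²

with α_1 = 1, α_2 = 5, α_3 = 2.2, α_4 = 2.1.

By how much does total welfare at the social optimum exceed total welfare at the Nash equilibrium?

Country i's FOC: ∂u_i/∂x_i = α_i − x_i = 0, so x_i* = α_i.
NE contributions = (1, 5, 2.2, 2.1); X = 10.3.
W^NE = (Σα)·X − ½Σα_i² = 10.3² − ½·35.25 = 88.465.
Planner sets x_i = Σα_j = 10.3 for every i, so X^SO = 4·10.3 = 41.2.
W^SO = (Σα)·X^SO − ½·4·(Σα)² = (4/2)·10.3² = 212.18.
Deadweight loss = W^SO − W^NE = 123.715.

123.715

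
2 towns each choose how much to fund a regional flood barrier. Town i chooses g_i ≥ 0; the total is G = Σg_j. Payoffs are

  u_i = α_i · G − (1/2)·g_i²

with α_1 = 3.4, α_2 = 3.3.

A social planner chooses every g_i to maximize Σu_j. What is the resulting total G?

13.4

Planner FOC: ∂(Σu_j)/∂g_i = (Σα_j) − g_i = 0, so g_i^SO = Σα_j = 6.7 for every i; G^SO = 13.4.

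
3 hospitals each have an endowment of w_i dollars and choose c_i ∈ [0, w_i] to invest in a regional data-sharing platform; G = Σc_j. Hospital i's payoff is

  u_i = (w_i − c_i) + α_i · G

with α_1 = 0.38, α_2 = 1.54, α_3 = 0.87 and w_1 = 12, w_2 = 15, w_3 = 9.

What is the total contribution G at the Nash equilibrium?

15

∂u_i/∂c_i = α_i − 1, so hospital i contributes w_i if α_i > 1, else 0.
α_i > 1 for i ∈ {2}; NE contributions (0, 15, 0), G = 15.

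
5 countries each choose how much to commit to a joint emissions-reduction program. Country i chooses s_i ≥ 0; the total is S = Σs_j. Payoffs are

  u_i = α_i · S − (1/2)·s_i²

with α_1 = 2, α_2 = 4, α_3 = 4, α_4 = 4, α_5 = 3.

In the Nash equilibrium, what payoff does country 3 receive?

Country i's FOC: ∂u_i/∂s_i = α_i − s_i = 0, so s_i* = α_i.
NE contributions = (2, 4, 4, 4, 3); S = 17.
u_3 = α_3·S − ½·(s_3)² = 4·17 − ½·4² = 60.

60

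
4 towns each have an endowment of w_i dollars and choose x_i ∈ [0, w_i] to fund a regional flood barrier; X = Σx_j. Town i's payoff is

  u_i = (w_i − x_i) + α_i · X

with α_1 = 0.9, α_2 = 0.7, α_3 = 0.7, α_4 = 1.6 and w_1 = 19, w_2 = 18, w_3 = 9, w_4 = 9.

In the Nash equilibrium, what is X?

9

∂u_i/∂x_i = α_i − 1, so town i contributes w_i if α_i > 1, else 0.
α_i > 1 for i ∈ {4}; NE contributions (0, 0, 0, 9), X = 9.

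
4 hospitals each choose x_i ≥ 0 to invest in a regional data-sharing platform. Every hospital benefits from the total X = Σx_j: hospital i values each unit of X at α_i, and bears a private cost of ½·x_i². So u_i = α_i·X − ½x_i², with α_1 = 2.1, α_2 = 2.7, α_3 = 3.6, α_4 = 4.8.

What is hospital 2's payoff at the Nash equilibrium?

31.995

Hospital i's FOC: ∂u_i/∂x_i = α_i − x_i = 0, so x_i* = α_i.
NE contributions = (2.1, 2.7, 3.6, 4.8); X = 13.2.
u_2 = α_2·X − ½·(x_2)² = 2.7·13.2 − ½·2.7² = 31.995.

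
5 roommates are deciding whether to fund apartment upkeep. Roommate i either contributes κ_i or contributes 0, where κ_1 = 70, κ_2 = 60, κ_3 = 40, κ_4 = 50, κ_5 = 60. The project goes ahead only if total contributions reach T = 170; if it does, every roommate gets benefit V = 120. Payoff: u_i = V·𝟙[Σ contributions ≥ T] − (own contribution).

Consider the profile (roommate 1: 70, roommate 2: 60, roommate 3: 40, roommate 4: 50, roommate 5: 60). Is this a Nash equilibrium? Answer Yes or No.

No

Total = 280 ≥ 170: provided.
Roommate 1 (pledges 70, payoff 50): dropping to 0 → total 210, payoff 120. Profitable deviation.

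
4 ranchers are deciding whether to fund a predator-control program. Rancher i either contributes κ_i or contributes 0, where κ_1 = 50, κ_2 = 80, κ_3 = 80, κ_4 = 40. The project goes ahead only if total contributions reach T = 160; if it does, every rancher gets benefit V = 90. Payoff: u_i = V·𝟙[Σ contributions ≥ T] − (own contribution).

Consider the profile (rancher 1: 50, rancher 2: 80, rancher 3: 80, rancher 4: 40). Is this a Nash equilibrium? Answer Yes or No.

Total = 250 ≥ 160: provided.
Rancher 1 (pledges 50, payoff 40): dropping to 0 → total 200, payoff 90. Profitable deviation.

No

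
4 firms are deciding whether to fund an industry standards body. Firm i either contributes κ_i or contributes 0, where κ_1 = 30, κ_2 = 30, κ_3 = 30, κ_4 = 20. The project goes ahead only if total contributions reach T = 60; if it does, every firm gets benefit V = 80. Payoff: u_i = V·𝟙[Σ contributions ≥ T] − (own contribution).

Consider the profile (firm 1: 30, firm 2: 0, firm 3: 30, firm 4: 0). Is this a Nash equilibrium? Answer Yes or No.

Yes

Total = 60 ≥ 60: provided.
Firm 1 (pledges 30, payoff 50): dropping to 0 → total 30, payoff 0. No gain.
Firm 2 (pledges 0, payoff 80): pledging 30 → total 90, payoff 50. No gain.
Firm 3 (pledges 30, payoff 50): dropping to 0 → total 30, payoff 0. No gain.
Firm 4 (pledges 0, payoff 80): pledging 20 → total 80, payoff 60. No gain.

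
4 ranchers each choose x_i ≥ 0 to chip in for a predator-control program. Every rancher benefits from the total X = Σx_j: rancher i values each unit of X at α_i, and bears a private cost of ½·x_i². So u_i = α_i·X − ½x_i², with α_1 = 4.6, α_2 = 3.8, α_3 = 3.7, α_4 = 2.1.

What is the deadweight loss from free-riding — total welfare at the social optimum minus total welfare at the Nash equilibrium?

228.49

Rancher i's FOC: ∂u_i/∂x_i = α_i − x_i = 0, so x_i* = α_i.
NE contributions = (4.6, 3.8, 3.7, 2.1); X = 14.2.
W^NE = (Σα)·X − ½Σα_i² = 14.2² − ½·53.7 = 174.79.
Planner sets x_i = Σα_j = 14.2 for every i, so X^SO = 4·14.2 = 56.8.
W^SO = (Σα)·X^SO − ½·4·(Σα)² = (4/2)·14.2² = 403.28.
Deadweight loss = W^SO − W^NE = 228.49.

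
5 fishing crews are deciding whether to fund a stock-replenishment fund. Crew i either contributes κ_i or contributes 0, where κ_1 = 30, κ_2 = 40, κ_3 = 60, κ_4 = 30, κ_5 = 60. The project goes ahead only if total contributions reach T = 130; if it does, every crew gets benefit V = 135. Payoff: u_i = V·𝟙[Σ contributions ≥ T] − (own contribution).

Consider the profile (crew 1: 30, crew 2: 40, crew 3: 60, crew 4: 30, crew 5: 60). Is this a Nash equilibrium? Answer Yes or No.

Total = 220 ≥ 130: provided.
Crew 1 (pledges 30, payoff 105): dropping to 0 → total 190, payoff 135. Profitable deviation.

No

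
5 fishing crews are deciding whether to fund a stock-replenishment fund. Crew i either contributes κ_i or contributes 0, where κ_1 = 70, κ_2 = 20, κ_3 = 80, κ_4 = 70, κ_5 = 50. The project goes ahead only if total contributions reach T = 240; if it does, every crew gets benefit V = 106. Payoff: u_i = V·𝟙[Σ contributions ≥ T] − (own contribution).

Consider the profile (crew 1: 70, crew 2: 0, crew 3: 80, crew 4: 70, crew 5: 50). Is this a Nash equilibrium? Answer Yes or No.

Total = 270 ≥ 240: provided.
Crew 1 (pledges 70, payoff 36): dropping to 0 → total 200, payoff 0. No gain.
Crew 2 (pledges 0, payoff 106): pledging 20 → total 290, payoff 86. No gain.
Crew 3 (pledges 80, payoff 26): dropping to 0 → total 190, payoff 0. No gain.
Crew 4 (pledges 70, payoff 36): dropping to 0 → total 200, payoff 0. No gain.
Crew 5 (pledges 50, payoff 56): dropping to 0 → total 220, payoff 0. No gain.

Yes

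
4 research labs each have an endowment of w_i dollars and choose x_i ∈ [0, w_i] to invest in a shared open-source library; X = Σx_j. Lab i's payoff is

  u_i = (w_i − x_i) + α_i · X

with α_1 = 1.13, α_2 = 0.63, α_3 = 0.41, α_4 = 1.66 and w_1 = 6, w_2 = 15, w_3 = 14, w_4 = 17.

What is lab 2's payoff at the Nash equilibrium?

29.49

∂u_i/∂x_i = α_i − 1, so lab i contributes w_i if α_i > 1, else 0.
α_i > 1 for i ∈ {1, 4}; NE contributions (6, 0, 0, 17), X = 23.
u_2 = (15 − 0) + 0.63·23 = 29.49.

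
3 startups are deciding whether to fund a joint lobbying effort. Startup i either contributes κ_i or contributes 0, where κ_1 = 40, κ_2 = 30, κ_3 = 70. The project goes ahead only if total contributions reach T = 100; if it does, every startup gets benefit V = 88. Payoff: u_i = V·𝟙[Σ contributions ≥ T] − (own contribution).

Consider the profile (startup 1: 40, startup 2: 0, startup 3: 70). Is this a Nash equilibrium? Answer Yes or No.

Total = 110 ≥ 100: provided.
Startup 1 (pledges 40, payoff 48): dropping to 0 → total 70, payoff 0. No gain.
Startup 2 (pledges 0, payoff 88): pledging 30 → total 140, payoff 58. No gain.
Startup 3 (pledges 70, payoff 18): dropping to 0 → total 40, payoff 0. No gain.

Yes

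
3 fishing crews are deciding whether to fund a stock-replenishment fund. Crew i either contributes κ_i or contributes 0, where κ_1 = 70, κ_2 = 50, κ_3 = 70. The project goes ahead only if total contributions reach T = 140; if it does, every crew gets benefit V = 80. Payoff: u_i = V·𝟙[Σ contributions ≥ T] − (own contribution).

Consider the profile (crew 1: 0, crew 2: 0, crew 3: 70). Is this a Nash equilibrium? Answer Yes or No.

Total = 70 < 140: not provided.
Crew 1 (pledges 0, payoff 0): pledging 70 → total 140, payoff 10. Profitable deviation.

No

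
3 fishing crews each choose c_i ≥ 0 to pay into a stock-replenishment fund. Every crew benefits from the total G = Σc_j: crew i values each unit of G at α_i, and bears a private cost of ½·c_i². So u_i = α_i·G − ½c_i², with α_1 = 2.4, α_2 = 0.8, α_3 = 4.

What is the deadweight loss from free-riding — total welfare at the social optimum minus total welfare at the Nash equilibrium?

Crew i's FOC: ∂u_i/∂c_i = α_i − c_i = 0, so c_i* = α_i.
NE contributions = (2.4, 0.8, 4); G = 7.2.
W^NE = (Σα)·G − ½Σα_i² = 7.2² − ½·22.4 = 40.64.
Planner sets c_i = Σα_j = 7.2 for every i, so G^SO = 3·7.2 = 21.6.
W^SO = (Σα)·G^SO − ½·3·(Σα)² = (3/2)·7.2² = 77.76.
Deadweight loss = W^SO − W^NE = 37.12.

37.12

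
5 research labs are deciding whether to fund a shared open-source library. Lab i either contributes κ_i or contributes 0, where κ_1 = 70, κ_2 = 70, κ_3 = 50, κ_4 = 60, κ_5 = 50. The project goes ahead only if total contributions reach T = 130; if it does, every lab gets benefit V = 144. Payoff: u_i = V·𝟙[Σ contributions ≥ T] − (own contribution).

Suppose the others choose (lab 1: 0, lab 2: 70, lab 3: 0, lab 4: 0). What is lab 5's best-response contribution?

0

Others' total = 70. Even contributing 50 gives 120 < 130: no benefit either way.
Best response: 0.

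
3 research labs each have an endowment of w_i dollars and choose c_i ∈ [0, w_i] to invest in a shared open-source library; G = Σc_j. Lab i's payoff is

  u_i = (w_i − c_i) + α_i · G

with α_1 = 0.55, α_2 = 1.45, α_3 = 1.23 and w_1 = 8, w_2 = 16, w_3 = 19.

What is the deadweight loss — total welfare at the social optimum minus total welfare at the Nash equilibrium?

∂u_i/∂c_i = α_i − 1, so lab i contributes w_i if α_i > 1, else 0.
α_i > 1 for i ∈ {2, 3}; NE contributions (0, 16, 19), G = 35.
W^NE = Σw_i − G^NE + (Σα_i)·G^NE = 43 + 2.23·35 = 121.05.
Planner: ∂(Σu_j)/∂c_i = Σα_j − 1 = 2.23 > 0, so everyone contributes w_i; G^SO = 43, W^SO = 43 + 2.23·43 = 138.89.
Deadweight loss = 17.84.

17.84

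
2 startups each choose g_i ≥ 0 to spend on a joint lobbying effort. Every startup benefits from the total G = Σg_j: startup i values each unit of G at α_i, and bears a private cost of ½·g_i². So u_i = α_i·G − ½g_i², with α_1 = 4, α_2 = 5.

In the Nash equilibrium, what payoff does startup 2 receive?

32.5

Startup i's FOC: ∂u_i/∂g_i = α_i − g_i = 0, so g_i* = α_i.
NE contributions = (4, 5); G = 9.
u_2 = α_2·G − ½·(g_2)² = 5·9 − ½·5² = 32.5.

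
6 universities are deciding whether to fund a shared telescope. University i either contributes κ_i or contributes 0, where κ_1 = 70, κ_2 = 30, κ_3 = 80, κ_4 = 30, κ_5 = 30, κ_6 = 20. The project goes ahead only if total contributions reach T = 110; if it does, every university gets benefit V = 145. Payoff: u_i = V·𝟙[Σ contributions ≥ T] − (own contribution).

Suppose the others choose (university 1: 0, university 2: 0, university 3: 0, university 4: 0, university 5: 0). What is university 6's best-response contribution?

Others' total = 0. Even contributing 20 gives 20 < 110: no benefit either way.
Best response: 0.

0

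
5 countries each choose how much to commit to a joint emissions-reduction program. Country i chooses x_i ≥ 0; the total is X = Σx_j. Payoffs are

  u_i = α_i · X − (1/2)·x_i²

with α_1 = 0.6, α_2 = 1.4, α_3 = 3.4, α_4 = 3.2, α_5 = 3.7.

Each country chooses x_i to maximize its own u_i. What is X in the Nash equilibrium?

12.3

Country i's FOC: ∂u_i/∂x_i = α_i − x_i = 0, so x_i* = α_i.
NE contributions = (0.6, 1.4, 3.4, 3.2, 3.7); X = 12.3.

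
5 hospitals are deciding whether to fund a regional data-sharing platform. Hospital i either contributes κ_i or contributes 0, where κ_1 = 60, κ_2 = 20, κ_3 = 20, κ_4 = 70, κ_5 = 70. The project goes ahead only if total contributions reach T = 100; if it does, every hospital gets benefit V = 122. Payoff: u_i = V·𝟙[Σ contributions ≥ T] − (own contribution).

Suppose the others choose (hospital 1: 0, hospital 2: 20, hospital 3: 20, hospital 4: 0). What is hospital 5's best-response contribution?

Others' total = 40. Contributing 70 brings total to 110 ≥ 100: gain V − κ_5 = 52.
Best response: 70.

70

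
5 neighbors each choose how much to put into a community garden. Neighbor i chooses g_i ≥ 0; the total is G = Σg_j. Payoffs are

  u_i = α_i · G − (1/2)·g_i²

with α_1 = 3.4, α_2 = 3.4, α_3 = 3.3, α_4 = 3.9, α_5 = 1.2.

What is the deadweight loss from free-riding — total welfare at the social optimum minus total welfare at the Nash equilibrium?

371.89

Neighbor i's FOC: ∂u_i/∂g_i = α_i − g_i = 0, so g_i* = α_i.
NE contributions = (3.4, 3.4, 3.3, 3.9, 1.2); G = 15.2.
W^NE = (Σα)·G − ½Σα_i² = 15.2² − ½·50.66 = 205.71.
Planner sets g_i = Σα_j = 15.2 for every i, so G^SO = 5·15.2 = 76.
W^SO = (Σα)·G^SO − ½·5·(Σα)² = (5/2)·15.2² = 577.6.
Deadweight loss = W^SO − W^NE = 371.89.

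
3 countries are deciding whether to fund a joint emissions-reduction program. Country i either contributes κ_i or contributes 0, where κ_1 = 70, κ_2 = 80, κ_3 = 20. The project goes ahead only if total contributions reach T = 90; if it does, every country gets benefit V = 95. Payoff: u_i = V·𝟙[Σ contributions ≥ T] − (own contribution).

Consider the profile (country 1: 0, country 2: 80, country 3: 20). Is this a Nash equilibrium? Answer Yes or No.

Yes

Total = 100 ≥ 90: provided.
Country 1 (pledges 0, payoff 95): pledging 70 → total 170, payoff 25. No gain.
Country 2 (pledges 80, payoff 15): dropping to 0 → total 20, payoff 0. No gain.
Country 3 (pledges 20, payoff 75): dropping to 0 → total 80, payoff 0. No gain.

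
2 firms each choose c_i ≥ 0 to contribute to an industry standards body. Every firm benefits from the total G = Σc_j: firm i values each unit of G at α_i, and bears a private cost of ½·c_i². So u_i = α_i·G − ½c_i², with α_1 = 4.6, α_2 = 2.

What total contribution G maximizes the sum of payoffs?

Planner FOC: ∂(Σu_j)/∂c_i = (Σα_j) − c_i = 0, so c_i^SO = Σα_j = 6.6 for every i; G^SO = 13.2.

13.2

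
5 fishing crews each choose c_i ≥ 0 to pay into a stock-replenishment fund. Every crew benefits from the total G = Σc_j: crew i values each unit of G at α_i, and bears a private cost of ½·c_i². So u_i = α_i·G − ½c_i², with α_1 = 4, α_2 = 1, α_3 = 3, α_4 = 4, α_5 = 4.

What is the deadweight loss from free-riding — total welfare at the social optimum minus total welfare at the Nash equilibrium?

Crew i's FOC: ∂u_i/∂c_i = α_i − c_i = 0, so c_i* = α_i.
NE contributions = (4, 1, 3, 4, 4); G = 16.
W^NE = (Σα)·G − ½Σα_i² = 16² − ½·58 = 227.
Planner sets c_i = Σα_j = 16 for every i, so G^SO = 5·16 = 80.
W^SO = (Σα)·G^SO − ½·5·(Σα)² = (5/2)·16² = 640.
Deadweight loss = W^SO − W^NE = 413.

413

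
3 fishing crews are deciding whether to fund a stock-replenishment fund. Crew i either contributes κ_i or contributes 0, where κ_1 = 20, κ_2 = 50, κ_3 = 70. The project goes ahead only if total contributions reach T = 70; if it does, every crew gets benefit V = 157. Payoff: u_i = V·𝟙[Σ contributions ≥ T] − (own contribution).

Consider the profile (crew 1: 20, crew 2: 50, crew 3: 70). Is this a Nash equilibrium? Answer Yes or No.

No

Total = 140 ≥ 70: provided.
Crew 1 (pledges 20, payoff 137): dropping to 0 → total 120, payoff 157. Profitable deviation.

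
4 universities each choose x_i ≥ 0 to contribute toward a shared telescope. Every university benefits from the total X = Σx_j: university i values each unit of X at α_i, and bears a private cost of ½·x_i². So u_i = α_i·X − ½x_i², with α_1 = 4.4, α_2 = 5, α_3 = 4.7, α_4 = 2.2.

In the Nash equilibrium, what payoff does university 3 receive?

65.565

University i's FOC: ∂u_i/∂x_i = α_i − x_i = 0, so x_i* = α_i.
NE contributions = (4.4, 5, 4.7, 2.2); X = 16.3.
u_3 = α_3·X − ½·(x_3)² = 4.7·16.3 − ½·4.7² = 65.565.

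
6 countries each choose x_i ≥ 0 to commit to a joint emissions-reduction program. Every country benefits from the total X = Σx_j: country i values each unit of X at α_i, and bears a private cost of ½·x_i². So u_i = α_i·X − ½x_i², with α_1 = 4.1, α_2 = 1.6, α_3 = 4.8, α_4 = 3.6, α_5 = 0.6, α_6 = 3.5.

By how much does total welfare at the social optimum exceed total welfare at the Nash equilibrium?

Country i's FOC: ∂u_i/∂x_i = α_i − x_i = 0, so x_i* = α_i.
NE contributions = (4.1, 1.6, 4.8, 3.6, 0.6, 3.5); X = 18.2.
W^NE = (Σα)·X − ½Σα_i² = 18.2² − ½·67.98 = 297.25.
Planner sets x_i = Σα_j = 18.2 for every i, so X^SO = 6·18.2 = 109.2.
W^SO = (Σα)·X^SO − ½·6·(Σα)² = (6/2)·18.2² = 993.72.
Deadweight loss = W^SO − W^NE = 696.47.

696.47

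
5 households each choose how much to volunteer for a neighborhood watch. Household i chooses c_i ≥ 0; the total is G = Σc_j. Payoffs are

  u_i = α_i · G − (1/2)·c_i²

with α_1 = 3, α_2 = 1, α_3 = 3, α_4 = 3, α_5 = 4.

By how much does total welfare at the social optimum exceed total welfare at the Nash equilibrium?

Household i's FOC: ∂u_i/∂c_i = α_i − c_i = 0, so c_i* = α_i.
NE contributions = (3, 1, 3, 3, 4); G = 14.
W^NE = (Σα)·G − ½Σα_i² = 14² − ½·44 = 174.
Planner sets c_i = Σα_j = 14 for every i, so G^SO = 5·14 = 70.
W^SO = (Σα)·G^SO − ½·5·(Σα)² = (5/2)·14² = 490.
Deadweight loss = W^SO − W^NE = 316.

316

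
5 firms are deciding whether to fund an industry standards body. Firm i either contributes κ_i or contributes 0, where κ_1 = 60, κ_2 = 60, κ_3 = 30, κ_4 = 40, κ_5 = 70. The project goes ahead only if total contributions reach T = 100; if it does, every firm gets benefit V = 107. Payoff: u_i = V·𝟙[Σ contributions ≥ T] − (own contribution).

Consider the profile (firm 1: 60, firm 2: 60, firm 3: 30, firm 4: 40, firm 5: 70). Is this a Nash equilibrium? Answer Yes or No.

Total = 260 ≥ 100: provided.
Firm 1 (pledges 60, payoff 47): dropping to 0 → total 200, payoff 107. Profitable deviation.

No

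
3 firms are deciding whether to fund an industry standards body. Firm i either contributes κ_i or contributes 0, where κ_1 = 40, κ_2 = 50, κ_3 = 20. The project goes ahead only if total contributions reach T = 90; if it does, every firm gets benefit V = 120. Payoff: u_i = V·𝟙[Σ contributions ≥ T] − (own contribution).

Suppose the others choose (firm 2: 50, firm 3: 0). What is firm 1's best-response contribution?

Others' total = 50. Contributing 40 brings total to 90 ≥ 90: gain V − κ_1 = 80.
Best response: 40.

40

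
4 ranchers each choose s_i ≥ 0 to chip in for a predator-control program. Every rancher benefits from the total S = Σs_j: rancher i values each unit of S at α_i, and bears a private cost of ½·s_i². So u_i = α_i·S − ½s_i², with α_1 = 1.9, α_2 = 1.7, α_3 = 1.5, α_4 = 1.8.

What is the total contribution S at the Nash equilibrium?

Rancher i's FOC: ∂u_i/∂s_i = α_i − s_i = 0, so s_i* = α_i.
NE contributions = (1.9, 1.7, 1.5, 1.8); S = 6.9.

6.9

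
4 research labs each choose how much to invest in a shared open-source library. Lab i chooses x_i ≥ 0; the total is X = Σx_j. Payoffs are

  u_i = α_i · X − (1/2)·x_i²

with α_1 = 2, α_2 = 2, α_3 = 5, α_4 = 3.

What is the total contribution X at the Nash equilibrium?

Lab i's FOC: ∂u_i/∂x_i = α_i − x_i = 0, so x_i* = α_i.
NE contributions = (2, 2, 5, 3); X = 12.

12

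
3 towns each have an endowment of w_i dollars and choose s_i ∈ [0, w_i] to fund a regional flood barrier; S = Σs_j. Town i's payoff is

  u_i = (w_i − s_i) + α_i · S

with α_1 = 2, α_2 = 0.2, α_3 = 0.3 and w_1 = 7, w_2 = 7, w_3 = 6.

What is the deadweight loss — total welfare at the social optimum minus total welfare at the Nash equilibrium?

∂u_i/∂s_i = α_i − 1, so town i contributes w_i if α_i > 1, else 0.
α_i > 1 for i ∈ {1}; NE contributions (7, 0, 0), S = 7.
W^NE = Σw_i − S^NE + (Σα_i)·S^NE = 20 + 1.5·7 = 30.5.
Planner: ∂(Σu_j)/∂s_i = Σα_j − 1 = 1.5 > 0, so everyone contributes w_i; S^SO = 20, W^SO = 20 + 1.5·20 = 50.
Deadweight loss = 19.5.

19.5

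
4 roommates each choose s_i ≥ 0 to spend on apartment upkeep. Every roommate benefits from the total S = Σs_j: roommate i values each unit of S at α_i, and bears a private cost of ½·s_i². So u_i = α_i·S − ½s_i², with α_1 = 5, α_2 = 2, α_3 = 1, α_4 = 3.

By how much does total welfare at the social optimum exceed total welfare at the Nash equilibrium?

Roommate i's FOC: ∂u_i/∂s_i = α_i − s_i = 0, so s_i* = α_i.
NE contributions = (5, 2, 1, 3); S = 11.
W^NE = (Σα)·S − ½Σα_i² = 11² − ½·39 = 101.5.
Planner sets s_i = Σα_j = 11 for every i, so S^SO = 4·11 = 44.
W^SO = (Σα)·S^SO − ½·4·(Σα)² = (4/2)·11² = 242.
Deadweight loss = W^SO − W^NE = 140.5.

140.5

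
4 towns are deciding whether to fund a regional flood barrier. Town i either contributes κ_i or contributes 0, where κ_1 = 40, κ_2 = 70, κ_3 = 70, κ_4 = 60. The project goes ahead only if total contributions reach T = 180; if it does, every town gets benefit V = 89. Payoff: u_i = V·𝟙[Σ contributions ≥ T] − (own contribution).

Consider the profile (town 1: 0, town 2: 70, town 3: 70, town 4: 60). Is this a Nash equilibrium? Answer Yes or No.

Yes

Total = 200 ≥ 180: provided.
Town 1 (pledges 0, payoff 89): pledging 40 → total 240, payoff 49. No gain.
Town 2 (pledges 70, payoff 19): dropping to 0 → total 130, payoff 0. No gain.
Town 3 (pledges 70, payoff 19): dropping to 0 → total 130, payoff 0. No gain.
Town 4 (pledges 60, payoff 29): dropping to 0 → total 140, payoff 0. No gain.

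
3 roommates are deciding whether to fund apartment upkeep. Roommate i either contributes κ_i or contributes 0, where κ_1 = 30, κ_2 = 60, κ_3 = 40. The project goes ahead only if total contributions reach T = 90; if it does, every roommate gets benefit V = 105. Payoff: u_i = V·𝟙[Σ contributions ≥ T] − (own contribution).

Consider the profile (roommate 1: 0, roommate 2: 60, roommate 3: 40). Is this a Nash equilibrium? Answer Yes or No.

Total = 100 ≥ 90: provided.
Roommate 1 (pledges 0, payoff 105): pledging 30 → total 130, payoff 75. No gain.
Roommate 2 (pledges 60, payoff 45): dropping to 0 → total 40, payoff 0. No gain.
Roommate 3 (pledges 40, payoff 65): dropping to 0 → total 60, payoff 0. No gain.

Yes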